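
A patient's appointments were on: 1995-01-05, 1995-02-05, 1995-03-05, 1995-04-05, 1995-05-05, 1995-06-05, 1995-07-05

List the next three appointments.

1995-08-05, 1995-09-05, 1995-10-05

Gaps: 31, 28, 31, 30, 31, 30 days — not constant. Every event is on the 5th of the month.
Pattern: the 5th of each month.
August 1995: 1995-08-05.
Next: September 1995 → 1995-09-05.
Next: October 1995 → 1995-10-05.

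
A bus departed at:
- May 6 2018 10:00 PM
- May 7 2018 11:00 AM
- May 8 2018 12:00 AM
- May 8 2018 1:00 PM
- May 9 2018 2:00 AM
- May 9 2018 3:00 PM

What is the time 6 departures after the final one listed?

Gaps: 13, 13, 13, 13, 13 hours — each event is 13 hours after the previous one.
May 9 2018 3:00 PM + 13 h = May 10 2018 4:00 AM.
May 10 2018 4:00 AM + 13 h = May 10 2018 5:00 PM.
May 10 2018 5:00 PM + 13 h = May 11 2018 6:00 AM.
May 11 2018 6:00 AM + 13 h = May 11 2018 7:00 PM.
May 11 2018 7:00 PM + 13 h = May 12 2018 8:00 AM.
May 12 2018 8:00 AM + 13 h = May 12 2018 9:00 PM.

May 12 2018 9:00 PM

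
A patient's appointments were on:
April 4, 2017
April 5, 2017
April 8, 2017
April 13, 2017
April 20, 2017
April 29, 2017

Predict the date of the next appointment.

The spacing grows by 2 each time: 1, 3, 5, 7, 9 days.
Next gap: 11 days. April 29, 2017 + 11 days = May 10, 2017.

May 10, 2017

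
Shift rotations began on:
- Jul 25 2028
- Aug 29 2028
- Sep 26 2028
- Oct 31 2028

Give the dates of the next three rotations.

Nov 28 2028, Dec 26 2028, Jan 30 2029

Every date is a Tuesday; gaps 35, 28, 35 days.
Each is the last Tuesday of its month (at least one falls on the 29th or later, ruling out '4th Tuesday').
November 2028 ends with Tuesday Nov 28 2028.
December 2028 ends with Tuesday Dec 26 2028.
Last Tuesday of January 2029: Jan 30 2029.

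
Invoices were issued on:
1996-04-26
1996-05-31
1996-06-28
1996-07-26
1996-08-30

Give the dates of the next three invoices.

1996-09-27, 1996-10-25, 1996-11-29

These are Fridays with 35, 28, 28, 35-day gaps.
Each is the final Friday of its month — 1996-05-31 is past the 28th, so '4th Friday' doesn't fit.
September 1996 ends with Friday 1996-09-27.
Last Friday of October 1996: 1996-10-25.
November 1996 ends with Friday 1996-11-29.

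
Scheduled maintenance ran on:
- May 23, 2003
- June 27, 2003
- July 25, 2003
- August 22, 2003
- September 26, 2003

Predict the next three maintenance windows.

October 24, 2003; November 28, 2003; December 26, 2003

These are Fridays at 28- or 35-day spacing (35, 28, 28, 35).
The pattern: 4th Friday of the month.
4th Friday of October 2003: October 24, 2003.
November 2003 — 4th Friday is November 28, 2003.
December 2003 — 4th Friday is December 26, 2003.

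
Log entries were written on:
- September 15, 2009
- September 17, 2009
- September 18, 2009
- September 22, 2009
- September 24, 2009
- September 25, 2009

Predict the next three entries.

September 29, 2009; October 1, 2009; October 2, 2009

The gap pattern 2, 1, 4, 2, 1 repeats every 3 events.
These are the Tuesdays, Thursdays and Fridays of each week.
Next Tuesday: September 29, 2009.
The following Thursday is October 1, 2009.
The following Friday is October 2, 2009.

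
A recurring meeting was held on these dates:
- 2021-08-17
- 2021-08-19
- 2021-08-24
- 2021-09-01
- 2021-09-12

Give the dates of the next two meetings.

2021-09-26, 2021-10-13

Intervals are 2, 5, 8, 11 days — an arithmetic progression with common difference 3.
Next gap: 14 days. 2021-09-12 + 14 days = 2021-09-26.
Next gap: 17 days. 2021-09-26 + 17 days = 2021-10-13.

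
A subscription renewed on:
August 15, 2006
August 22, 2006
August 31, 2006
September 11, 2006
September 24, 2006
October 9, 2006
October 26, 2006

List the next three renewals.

November 14, 2006; December 5, 2006; December 28, 2006

The spacing grows by 2 each time: 7, 9, 11, 13, 15, 17 days.
Next gap: 19 days. October 26, 2006 + 19 days = November 14, 2006.
Next gap: 21 days. November 14, 2006 + 21 days = December 5, 2006.
Next gap: 23 days. December 5, 2006 + 23 days = December 28, 2006.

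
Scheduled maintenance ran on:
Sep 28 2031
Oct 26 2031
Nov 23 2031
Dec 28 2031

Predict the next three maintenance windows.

These are Sundays at 28- or 35-day spacing (28, 28, 35).
The pattern: 4th Sunday of the month.
4th Sunday of January 2032: Jan 25 2032.
4th Sunday of February 2032: Feb 22 2032.
4th Sunday of March 2032: Mar 28 2032.

Jan 25 2032, Feb 22 2032, Mar 28 2032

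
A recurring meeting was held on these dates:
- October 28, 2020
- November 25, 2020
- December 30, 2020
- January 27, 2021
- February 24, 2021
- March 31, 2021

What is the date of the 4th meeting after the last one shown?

All Wednesdays; the gaps (28, 35, 28, 28, 35) vary with month length.
This is the last Wednesday of each month.
Last Wednesday of April 2021: April 28, 2021.
Last Wednesday of May 2021: May 26, 2021.
June 2021 ends with Wednesday June 30, 2021.
Last Wednesday of July 2021: July 28, 2021.

July 28, 2021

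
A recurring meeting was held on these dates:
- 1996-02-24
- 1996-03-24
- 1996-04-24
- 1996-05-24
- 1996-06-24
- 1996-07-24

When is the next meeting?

Each date is the 24th; the gaps (29, 31, 30, 31, 30) track the month lengths.
The rule is the 24th of each month.
August 1996: 1996-08-24.

1996-08-24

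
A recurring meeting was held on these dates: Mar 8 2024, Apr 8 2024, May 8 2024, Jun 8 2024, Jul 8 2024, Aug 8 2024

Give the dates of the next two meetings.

Each date is the 8th; the gaps (31, 30, 31, 30, 31) track the month lengths.
The rule is the 8th of each month.
Next: September 2024 → Sep 8 2024.
Next: October 2024 → Oct 8 2024.

Sep 8 2024, Oct 8 2024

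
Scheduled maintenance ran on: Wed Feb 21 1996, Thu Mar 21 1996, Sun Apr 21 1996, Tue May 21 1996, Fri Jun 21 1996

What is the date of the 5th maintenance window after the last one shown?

The day-of-month is always 21 (29, 31, 30, 31 days between events).
So this recurs on the 21st of each month.
July 1996: Sun Jul 21 1996.
August 1996: Wed Aug 21 1996.
Next: September 1996 → Sat Sep 21 1996.
Next: October 1996 → Mon Oct 21 1996.
Next: November 1996 → Thu Nov 21 1996.

Thu Nov 21 1996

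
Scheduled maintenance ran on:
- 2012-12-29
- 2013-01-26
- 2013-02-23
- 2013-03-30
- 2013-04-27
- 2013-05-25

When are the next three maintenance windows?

Every date is a Saturday; gaps 28, 28, 35, 28, 28 days.
Each is the last Saturday of its month (at least one falls on the 29th or later, ruling out '4th Saturday').
Last Saturday of June 2013: 2013-06-29.
Last Saturday of July 2013: 2013-07-27.
August 2013 ends with Saturday 2013-08-31.

2013-06-29, 2013-07-27, 2013-08-31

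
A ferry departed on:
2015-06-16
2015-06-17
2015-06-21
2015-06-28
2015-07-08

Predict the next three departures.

2015-07-21, 2015-08-06, 2015-08-25

The spacing grows by 3 each time: 1, 4, 7, 10 days.
Next gap: 13 days. 2015-07-08 + 13 days = 2015-07-21.
Next gap: 16 days. 2015-07-21 + 16 days = 2015-08-06.
Next gap: 19 days. 2015-08-06 + 19 days = 2015-08-25.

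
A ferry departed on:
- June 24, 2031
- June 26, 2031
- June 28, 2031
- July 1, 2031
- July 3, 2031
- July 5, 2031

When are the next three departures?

July 8, 2031; July 10, 2031; July 12, 2031

The gap pattern 2, 2, 3, 2, 2 repeats every 3 events.
These are the Tuesdays, Thursdays and Saturdays of each week.
The following Tuesday is July 8, 2031.
The following Thursday is July 10, 2031.
The following Saturday is July 12, 2031.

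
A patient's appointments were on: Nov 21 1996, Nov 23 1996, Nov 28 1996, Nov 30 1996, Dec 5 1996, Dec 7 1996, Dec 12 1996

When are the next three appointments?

Dec 14 1996, Dec 19 1996, Dec 21 1996

The gap pattern 2, 5, 2, 5, 2, 5 repeats every 2 events.
These are the Thursdays and Saturdays of each week.
The following Saturday is Dec 14 1996.
Next Thursday: Dec 19 1996.
Next Saturday: Dec 21 1996.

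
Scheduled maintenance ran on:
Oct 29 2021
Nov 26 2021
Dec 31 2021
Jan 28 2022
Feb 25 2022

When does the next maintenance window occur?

These are Fridays with 28, 35, 28, 28-day gaps.
Each is the final Friday of its month — Oct 29 2021 is past the 28th, so '4th Friday' doesn't fit.
Last Friday of March 2022: Mar 25 2022.

Mar 25 2022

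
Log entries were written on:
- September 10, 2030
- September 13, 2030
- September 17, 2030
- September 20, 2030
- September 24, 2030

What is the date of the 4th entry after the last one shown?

October 8, 2030

Gaps: 3, 4, 3, 4 days — not constant, but cyclic with period 2.
The events fall on every Tuesday and Friday.
Next Friday: September 27, 2030.
Next Tuesday: October 1, 2030.
Next Friday: October 4, 2030.
The following Tuesday is October 8, 2030.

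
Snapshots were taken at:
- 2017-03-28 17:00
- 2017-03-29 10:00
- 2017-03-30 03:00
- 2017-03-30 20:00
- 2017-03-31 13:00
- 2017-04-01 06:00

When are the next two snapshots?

2017-04-01 23:00, 2017-04-02 16:00

Spacing: 17, 17, 17, 17, 17 h — constant 17 h.
2017-04-01 06:00 + 17 h = 2017-04-01 23:00.
2017-04-01 23:00 + 17 h = 2017-04-02 16:00.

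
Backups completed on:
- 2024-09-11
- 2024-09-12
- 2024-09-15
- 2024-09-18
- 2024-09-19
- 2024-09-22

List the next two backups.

2024-09-25, 2024-09-26

Gaps: 1, 3, 3, 1, 3 days — not constant, but cyclic with period 3.
The events fall on every Wednesday, Thursday and Sunday.
The following Wednesday is 2024-09-25.
Next Thursday: 2024-09-26.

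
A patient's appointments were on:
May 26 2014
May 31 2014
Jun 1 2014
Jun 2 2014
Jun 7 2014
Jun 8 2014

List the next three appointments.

The gap pattern 5, 1, 1, 5, 1 repeats every 3 events.
These are the Mondays, Saturdays and Sundays of each week.
Next Monday: Jun 9 2014.
Next Saturday: Jun 14 2014.
The following Sunday is Jun 15 2014.

Jun 9 2014, Jun 14 2014, Jun 15 2014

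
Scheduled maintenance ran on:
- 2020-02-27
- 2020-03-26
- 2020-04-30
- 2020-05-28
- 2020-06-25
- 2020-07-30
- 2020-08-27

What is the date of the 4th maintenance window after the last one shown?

2020-12-31

All Thursdays; the gaps (28, 35, 28, 28, 35, 28) vary with month length.
This is the last Thursday of each month.
Last Thursday of September 2020: 2020-09-24.
October 2020 ends with Thursday 2020-10-29.
November 2020 ends with Thursday 2020-11-26.
December 2020 ends with Thursday 2020-12-31.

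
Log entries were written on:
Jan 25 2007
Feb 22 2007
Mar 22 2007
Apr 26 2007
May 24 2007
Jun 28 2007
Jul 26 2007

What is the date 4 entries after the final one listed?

Nov 22 2007

Gaps: 28, 28, 35, 28, 35, 28 days — a mix of 28 and 35. Every date is a Thursday.
Each is the 4th Thursday of its month.
4th Thursday of August 2007: Aug 23 2007.
4th Thursday of September 2007: Sep 27 2007.
4th Thursday of October 2007: Oct 25 2007.
November 2007 — 4th Thursday is Nov 22 2007.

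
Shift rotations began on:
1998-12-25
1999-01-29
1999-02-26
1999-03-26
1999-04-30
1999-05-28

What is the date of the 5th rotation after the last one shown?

1999-10-29

These are Fridays with 35, 28, 28, 35, 28-day gaps.
Each is the final Friday of its month — 1999-01-29 is past the 28th, so '4th Friday' doesn't fit.
Last Friday of June 1999: 1999-06-25.
Last Friday of July 1999: 1999-07-30.
August 1999 ends with Friday 1999-08-27.
September 1999 ends with Friday 1999-09-24.
Last Friday of October 1999: 1999-10-29.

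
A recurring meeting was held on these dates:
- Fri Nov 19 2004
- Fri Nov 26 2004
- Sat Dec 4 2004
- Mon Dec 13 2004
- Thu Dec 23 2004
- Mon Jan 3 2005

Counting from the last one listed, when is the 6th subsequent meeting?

Gaps: 7, 8, 9, 10, 11 days — each gap is 1 larger than the previous one.
Next gap: 12 days. Mon Jan 3 2005 + 12 days = Sat Jan 15 2005.
Next gap: 13 days. Sat Jan 15 2005 + 13 days = Fri Jan 28 2005.
Next gap: 14 days. Fri Jan 28 2005 + 14 days = Fri Feb 11 2005.
Next gap: 15 days. Fri Feb 11 2005 + 15 days = Sat Feb 26 2005.
Next gap: 16 days. Sat Feb 26 2005 + 16 days = Mon Mar 14 2005.
Next gap: 17 days. Mon Mar 14 2005 + 17 days = Thu Mar 31 2005.

Thu Mar 31 2005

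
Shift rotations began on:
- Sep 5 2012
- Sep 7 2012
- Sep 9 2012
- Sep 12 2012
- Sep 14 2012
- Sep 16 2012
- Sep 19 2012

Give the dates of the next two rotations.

Gaps: 2, 2, 3, 2, 2, 3 days — not constant, but cyclic with period 3.
The events fall on every Wednesday, Friday and Sunday.
The following Friday is Sep 21 2012.
Next Sunday: Sep 23 2012.

Sep 21 2012, Sep 23 2012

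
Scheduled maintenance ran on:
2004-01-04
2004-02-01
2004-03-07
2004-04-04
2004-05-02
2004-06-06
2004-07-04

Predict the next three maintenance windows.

All dates are Sundays, 28, 35, 28, 28, 35, 28 days apart.
Specifically, the 1st Sunday of each month.
August 2004 — 1st Sunday is 2004-08-01.
September 2004 — 1st Sunday is 2004-09-05.
October 2004 — 1st Sunday is 2004-10-03.

2004-08-01, 2004-09-05, 2004-10-03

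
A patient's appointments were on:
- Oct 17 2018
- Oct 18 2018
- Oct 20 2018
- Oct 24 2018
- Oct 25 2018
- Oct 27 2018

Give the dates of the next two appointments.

Oct 31 2018, Nov 1 2018

Gaps: 1, 2, 4, 1, 2 days — not constant, but cyclic with period 3.
The events fall on every Wednesday, Thursday and Saturday.
Next Wednesday: Oct 31 2018.
Next Thursday: Nov 1 2018.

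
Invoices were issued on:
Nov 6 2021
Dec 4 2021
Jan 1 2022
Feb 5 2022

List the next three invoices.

All dates are Saturdays, 28, 28, 35 days apart.
Specifically, the 1st Saturday of each month.
March 2022 — 1st Saturday is Mar 5 2022.
April 2022 — 1st Saturday is Apr 2 2022.
May 2022 — 1st Saturday is May 7 2022.

Mar 5 2022, Apr 2 2022, May 7 2022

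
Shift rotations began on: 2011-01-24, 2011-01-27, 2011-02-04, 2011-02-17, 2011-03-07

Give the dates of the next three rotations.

Intervals are 3, 8, 13, 18 days — an arithmetic progression with common difference 5.
Next gap: 23 days. 2011-03-07 + 23 days = 2011-03-30.
Next gap: 28 days. 2011-03-30 + 28 days = 2011-04-27.
Next gap: 33 days. 2011-04-27 + 33 days = 2011-05-30.

2011-03-30, 2011-04-27, 2011-05-30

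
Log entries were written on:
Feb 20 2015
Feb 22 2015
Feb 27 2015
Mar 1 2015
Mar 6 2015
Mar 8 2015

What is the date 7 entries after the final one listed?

Apr 3 2015

Gaps: 2, 5, 2, 5, 2 days — not constant, but cyclic with period 2.
The events fall on every Friday and Sunday.
Next Friday: Mar 13 2015.
Next Sunday: Mar 15 2015.
Next Friday: Mar 20 2015.
The following Sunday is Mar 22 2015.
The following Friday is Mar 27 2015.
Next Sunday: Mar 29 2015.
Next Friday: Apr 3 2015.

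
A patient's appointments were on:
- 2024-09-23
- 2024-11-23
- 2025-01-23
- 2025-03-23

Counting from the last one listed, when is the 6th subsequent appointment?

Each date is the 23rd; the gaps (61, 61, 59) track the month lengths.
The rule is the 23rd of every 2 months.
Next: May 2025 → 2025-05-23.
Next: July 2025 → 2025-07-23.
September 2025: 2025-09-23.
November 2025: 2025-11-23.
January 2026: 2026-01-23.
Next: March 2026 → 2026-03-23.

2026-03-23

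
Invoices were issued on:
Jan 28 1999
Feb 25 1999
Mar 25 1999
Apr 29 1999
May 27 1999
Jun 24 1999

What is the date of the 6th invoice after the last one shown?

Dec 30 1999

All Thursdays; the gaps (28, 28, 35, 28, 28) vary with month length.
This is the last Thursday of each month.
July 1999 ends with Thursday Jul 29 1999.
August 1999 ends with Thursday Aug 26 1999.
September 1999 ends with Thursday Sep 30 1999.
October 1999 ends with Thursday Oct 28 1999.
Last Thursday of November 1999: Nov 25 1999.
December 1999 ends with Thursday Dec 30 1999.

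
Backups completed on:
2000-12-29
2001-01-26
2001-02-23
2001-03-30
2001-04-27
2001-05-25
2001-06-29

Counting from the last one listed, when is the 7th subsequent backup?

These are Fridays with 28, 28, 35, 28, 28, 35-day gaps.
Each is the final Friday of its month — 2000-12-29 is past the 28th, so '4th Friday' doesn't fit.
July 2001 ends with Friday 2001-07-27.
August 2001 ends with Friday 2001-08-31.
September 2001 ends with Friday 2001-09-28.
October 2001 ends with Friday 2001-10-26.
November 2001 ends with Friday 2001-11-30.
December 2001 ends with Friday 2001-12-28.
Last Friday of January 2002: 2002-01-25.

2002-01-25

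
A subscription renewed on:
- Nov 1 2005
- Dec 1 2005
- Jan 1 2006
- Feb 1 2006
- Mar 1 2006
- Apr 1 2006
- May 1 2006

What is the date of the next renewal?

Jun 1 2006

The day-of-month is always 1 (30, 31, 31, 28, 31, 30 days between events).
So this recurs on the 1st of each month.
June 2006: Jun 1 2006.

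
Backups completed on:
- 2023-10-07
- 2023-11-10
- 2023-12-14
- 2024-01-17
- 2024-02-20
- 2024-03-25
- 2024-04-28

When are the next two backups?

2024-06-01, 2024-07-05

Gaps between consecutive events: 34, 34, 34, 34, 34, 34 days — a constant 34-day interval.
2024-04-28 + 34 days = 2024-06-01.
2024-06-01 + 34 days = 2024-07-05.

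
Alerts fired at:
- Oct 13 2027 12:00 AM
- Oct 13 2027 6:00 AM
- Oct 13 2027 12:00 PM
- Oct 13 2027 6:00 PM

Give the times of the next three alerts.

Oct 14 2027 12:00 AM, Oct 14 2027 6:00 AM, Oct 14 2027 12:00 PM

Spacing: 6, 6, 6 h — constant 6 h.
Oct 13 2027 6:00 PM + 6 h = Oct 14 2027 12:00 AM.
Oct 14 2027 12:00 AM + 6 h = Oct 14 2027 6:00 AM.
Oct 14 2027 6:00 AM + 6 h = Oct 14 2027 12:00 PM.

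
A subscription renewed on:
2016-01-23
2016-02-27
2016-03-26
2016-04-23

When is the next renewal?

2016-05-28

Gaps: 35, 28, 28 days — a mix of 28 and 35. Every date is a Saturday.
Each is the 4th Saturday of its month.
4th Saturday of May 2016: 2016-05-28.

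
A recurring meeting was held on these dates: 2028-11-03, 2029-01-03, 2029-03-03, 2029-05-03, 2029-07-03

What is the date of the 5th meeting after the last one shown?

2030-05-03

Gaps: 61, 59, 61, 61 days — not constant. Every event is on the 3rd of the month.
Pattern: the 3rd of every 2 months.
Next: September 2029 → 2029-09-03.
Next: November 2029 → 2029-11-03.
Next: January 2030 → 2030-01-03.
Next: March 2030 → 2030-03-03.
Next: May 2030 → 2030-05-03.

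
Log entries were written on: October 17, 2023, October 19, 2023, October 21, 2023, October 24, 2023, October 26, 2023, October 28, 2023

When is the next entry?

October 31, 2023

Gaps: 2, 2, 3, 2, 2 days — not constant, but cyclic with period 3.
The events fall on every Tuesday, Thursday and Saturday.
The following Tuesday is October 31, 2023.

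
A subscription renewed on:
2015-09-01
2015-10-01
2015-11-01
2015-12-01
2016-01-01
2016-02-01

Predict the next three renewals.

Gaps: 30, 31, 30, 31, 31 days — not constant. Every event is on the 1st of the month.
Pattern: the 1st of each month.
March 2016: 2016-03-01.
Next: April 2016 → 2016-04-01.
May 2016: 2016-05-01.

2016-03-01, 2016-04-01, 2016-05-01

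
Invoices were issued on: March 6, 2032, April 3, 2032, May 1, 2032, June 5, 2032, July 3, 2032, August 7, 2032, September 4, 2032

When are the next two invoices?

All dates are Saturdays, 28, 28, 35, 28, 35, 28 days apart.
Specifically, the 1st Saturday of each month.
October 2032 — 1st Saturday is October 2, 2032.
1st Saturday of November 2032: November 6, 2032.

October 2, 2032; November 6, 2032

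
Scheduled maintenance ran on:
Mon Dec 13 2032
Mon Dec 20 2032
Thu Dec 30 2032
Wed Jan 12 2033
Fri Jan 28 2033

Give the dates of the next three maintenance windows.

The spacing grows by 3 each time: 7, 10, 13, 16 days.
Next gap: 19 days. Fri Jan 28 2033 + 19 days = Wed Feb 16 2033.
Next gap: 22 days. Wed Feb 16 2033 + 22 days = Thu Mar 10 2033.
Next gap: 25 days. Thu Mar 10 2033 + 25 days = Mon Apr 4 2033.

Wed Feb 16 2033, Thu Mar 10 2033, Mon Apr 4 2033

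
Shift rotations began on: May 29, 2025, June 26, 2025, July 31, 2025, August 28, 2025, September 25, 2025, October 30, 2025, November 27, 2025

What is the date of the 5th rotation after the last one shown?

April 30, 2026

Every date is a Thursday; gaps 28, 35, 28, 28, 35, 28 days.
Each is the last Thursday of its month (at least one falls on the 29th or later, ruling out '4th Thursday').
Last Thursday of December 2025: December 25, 2025.
Last Thursday of January 2026: January 29, 2026.
February 2026 ends with Thursday February 26, 2026.
Last Thursday of March 2026: March 26, 2026.
Last Thursday of April 2026: April 30, 2026.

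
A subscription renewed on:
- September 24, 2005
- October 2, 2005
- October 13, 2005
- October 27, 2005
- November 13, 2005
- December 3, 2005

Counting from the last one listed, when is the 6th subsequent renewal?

June 4, 2006

Gaps: 8, 11, 14, 17, 20 days — each gap is 3 larger than the previous one.
Next gap: 23 days. December 3, 2005 + 23 days = December 26, 2005.
Next gap: 26 days. December 26, 2005 + 26 days = January 21, 2006.
Next gap: 29 days. January 21, 2006 + 29 days = February 19, 2006.
Next gap: 32 days. February 19, 2006 + 32 days = March 23, 2006.
Next gap: 35 days. March 23, 2006 + 35 days = April 27, 2006.
Next gap: 38 days. April 27, 2006 + 38 days = June 4, 2006.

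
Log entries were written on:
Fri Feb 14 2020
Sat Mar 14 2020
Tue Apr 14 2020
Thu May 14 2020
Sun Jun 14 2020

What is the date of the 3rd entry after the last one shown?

Mon Sep 14 2020

The day-of-month is always 14 (29, 31, 30, 31 days between events).
So this recurs on the 14th of each month.
Next: July 2020 → Tue Jul 14 2020.
Next: August 2020 → Fri Aug 14 2020.
September 2020: Mon Sep 14 2020.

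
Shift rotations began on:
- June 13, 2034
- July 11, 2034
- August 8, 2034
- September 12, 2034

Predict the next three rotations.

October 10, 2034; November 14, 2034; December 12, 2034

All dates are Tuesdays, 28, 28, 35 days apart.
Specifically, the 2nd Tuesday of each month.
2nd Tuesday of October 2034: October 10, 2034.
November 2034 — 2nd Tuesday is November 14, 2034.
December 2034 — 2nd Tuesday is December 12, 2034.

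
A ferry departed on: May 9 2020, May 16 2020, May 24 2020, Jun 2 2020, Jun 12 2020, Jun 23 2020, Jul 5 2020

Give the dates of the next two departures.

The spacing grows by 1 each time: 7, 8, 9, 10, 11, 12 days.
Next gap: 13 days. Jul 5 2020 + 13 days = Jul 18 2020.
Next gap: 14 days. Jul 18 2020 + 14 days = Aug 1 2020.

Jul 18 2020, Aug 1 2020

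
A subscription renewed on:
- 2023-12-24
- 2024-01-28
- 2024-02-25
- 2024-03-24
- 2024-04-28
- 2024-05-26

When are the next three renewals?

2024-06-23, 2024-07-28, 2024-08-25

All dates are Sundays, 35, 28, 28, 35, 28 days apart.
Specifically, the 4th Sunday of each month.
June 2024 — 4th Sunday is 2024-06-23.
July 2024 — 4th Sunday is 2024-07-28.
August 2024 — 4th Sunday is 2024-08-25.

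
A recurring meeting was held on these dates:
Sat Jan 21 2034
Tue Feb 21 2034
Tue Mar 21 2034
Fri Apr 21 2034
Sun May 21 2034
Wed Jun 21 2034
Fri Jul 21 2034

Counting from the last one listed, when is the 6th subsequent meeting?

Sun Jan 21 2035

Each date is the 21st; the gaps (31, 28, 31, 30, 31, 30) track the month lengths.
The rule is the 21st of each month.
Next: August 2034 → Mon Aug 21 2034.
September 2034: Thu Sep 21 2034.
Next: October 2034 → Sat Oct 21 2034.
Next: November 2034 → Tue Nov 21 2034.
Next: December 2034 → Thu Dec 21 2034.
Next: January 2035 → Sun Jan 21 2035.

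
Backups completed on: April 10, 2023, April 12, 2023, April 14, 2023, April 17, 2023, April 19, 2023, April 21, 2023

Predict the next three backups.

Every event lands on a Monday or Wednesday or Friday (gaps cycle 2, 2, 3, 2, 2).
So the schedule is: every Monday, Wednesday and Friday.
The following Monday is April 24, 2023.
The following Wednesday is April 26, 2023.
The following Friday is April 28, 2023.

April 24, 2023; April 26, 2023; April 28, 2023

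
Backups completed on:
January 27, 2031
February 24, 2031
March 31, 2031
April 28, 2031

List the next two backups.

May 26, 2031; June 30, 2031

These are Mondays with 28, 35, 28-day gaps.
Each is the final Monday of its month — March 31, 2031 is past the 28th, so '4th Monday' doesn't fit.
May 2031 ends with Monday May 26, 2031.
Last Monday of June 2031: June 30, 2031.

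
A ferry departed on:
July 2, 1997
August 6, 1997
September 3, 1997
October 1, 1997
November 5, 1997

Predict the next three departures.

Gaps: 35, 28, 28, 35 days — a mix of 28 and 35. Every date is a Wednesday.
Each is the 1st Wednesday of its month.
December 1997 — 1st Wednesday is December 3, 1997.
January 1998 — 1st Wednesday is January 7, 1998.
February 1998 — 1st Wednesday is February 4, 1998.

December 3, 1997; January 7, 1998; February 4, 1998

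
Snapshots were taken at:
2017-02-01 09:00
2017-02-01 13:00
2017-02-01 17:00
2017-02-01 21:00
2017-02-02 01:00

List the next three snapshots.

2017-02-02 05:00, 2017-02-02 09:00, 2017-02-02 13:00

Gaps: 4, 4, 4, 4 hours — each event is 4 hours after the previous one.
2017-02-02 01:00 + 4 h = 2017-02-02 05:00.
2017-02-02 05:00 + 4 h = 2017-02-02 09:00.
2017-02-02 09:00 + 4 h = 2017-02-02 13:00.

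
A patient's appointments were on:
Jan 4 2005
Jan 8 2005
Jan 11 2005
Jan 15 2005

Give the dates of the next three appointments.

The gap pattern 4, 3, 4 repeats every 2 events.
These are the Tuesdays and Saturdays of each week.
The following Tuesday is Jan 18 2005.
Next Saturday: Jan 22 2005.
The following Tuesday is Jan 25 2005.

Jan 18 2005, Jan 22 2005, Jan 25 2005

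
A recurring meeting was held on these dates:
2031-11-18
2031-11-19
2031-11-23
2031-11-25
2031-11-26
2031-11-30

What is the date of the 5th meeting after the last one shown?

2031-12-10

Gaps: 1, 4, 2, 1, 4 days — not constant, but cyclic with period 3.
The events fall on every Tuesday, Wednesday and Sunday.
The following Tuesday is 2031-12-02.
Next Wednesday: 2031-12-03.
The following Sunday is 2031-12-07.
The following Tuesday is 2031-12-09.
The following Wednesday is 2031-12-10.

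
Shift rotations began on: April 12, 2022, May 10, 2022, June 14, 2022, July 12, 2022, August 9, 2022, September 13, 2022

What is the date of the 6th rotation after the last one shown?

March 14, 2023

These are Tuesdays at 28- or 35-day spacing (28, 35, 28, 28, 35).
The pattern: 2nd Tuesday of the month.
2nd Tuesday of October 2022: October 11, 2022.
November 2022 — 2nd Tuesday is November 8, 2022.
December 2022 — 2nd Tuesday is December 13, 2022.
2nd Tuesday of January 2023: January 10, 2023.
2nd Tuesday of February 2023: February 14, 2023.
2nd Tuesday of March 2023: March 14, 2023.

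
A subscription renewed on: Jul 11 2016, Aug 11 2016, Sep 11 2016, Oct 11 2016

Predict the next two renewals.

Each date is the 11th; the gaps (31, 31, 30) track the month lengths.
The rule is the 11th of each month.
Next: November 2016 → Nov 11 2016.
Next: December 2016 → Dec 11 2016.

Nov 11 2016, Dec 11 2016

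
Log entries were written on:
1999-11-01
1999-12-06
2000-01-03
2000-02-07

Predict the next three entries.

2000-03-06, 2000-04-03, 2000-05-01

Gaps: 35, 28, 35 days — a mix of 28 and 35. Every date is a Monday.
Each is the 1st Monday of its month.
March 2000 — 1st Monday is 2000-03-06.
April 2000 — 1st Monday is 2000-04-03.
1st Monday of May 2000: 2000-05-01.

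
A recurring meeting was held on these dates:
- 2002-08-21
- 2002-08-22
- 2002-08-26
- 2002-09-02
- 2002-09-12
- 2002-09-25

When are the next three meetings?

2002-10-11, 2002-10-30, 2002-11-21

Intervals are 1, 4, 7, 10, 13 days — an arithmetic progression with common difference 3.
Next gap: 16 days. 2002-09-25 + 16 days = 2002-10-11.
Next gap: 19 days. 2002-10-11 + 19 days = 2002-10-30.
Next gap: 22 days. 2002-10-30 + 22 days = 2002-11-21.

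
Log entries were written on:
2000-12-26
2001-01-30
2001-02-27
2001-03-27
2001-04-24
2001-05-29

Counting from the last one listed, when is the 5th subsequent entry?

2001-10-30

All Tuesdays; the gaps (35, 28, 28, 28, 35) vary with month length.
This is the last Tuesday of each month.
June 2001 ends with Tuesday 2001-06-26.
Last Tuesday of July 2001: 2001-07-31.
August 2001 ends with Tuesday 2001-08-28.
Last Tuesday of September 2001: 2001-09-25.
Last Tuesday of October 2001: 2001-10-30.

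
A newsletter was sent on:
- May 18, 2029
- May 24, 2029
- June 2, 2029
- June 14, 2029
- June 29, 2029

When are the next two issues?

Gaps: 6, 9, 12, 15 days — each gap is 3 larger than the previous one.
Next gap: 18 days. June 29, 2029 + 18 days = July 17, 2029.
Next gap: 21 days. July 17, 2029 + 21 days = August 7, 2029.

July 17, 2029; August 7, 2029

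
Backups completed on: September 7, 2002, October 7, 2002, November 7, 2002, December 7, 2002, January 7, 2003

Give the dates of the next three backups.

The day-of-month is always 7 (30, 31, 30, 31 days between events).
So this recurs on the 7th of each month.
Next: February 2003 → February 7, 2003.
March 2003: March 7, 2003.
Next: April 2003 → April 7, 2003.

February 7, 2003; March 7, 2003; April 7, 2003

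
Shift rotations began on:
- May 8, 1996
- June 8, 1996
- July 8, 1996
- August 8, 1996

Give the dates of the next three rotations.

September 8, 1996; October 8, 1996; November 8, 1996

The day-of-month is always 8 (31, 30, 31 days between events).
So this recurs on the 8th of each month.
September 1996: September 8, 1996.
October 1996: October 8, 1996.
Next: November 1996 → November 8, 1996.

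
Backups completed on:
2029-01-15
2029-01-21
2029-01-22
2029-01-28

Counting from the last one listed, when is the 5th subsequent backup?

2029-02-12

The gap pattern 6, 1, 6 repeats every 2 events.
These are the Mondays and Sundays of each week.
Next Monday: 2029-01-29.
Next Sunday: 2029-02-04.
The following Monday is 2029-02-05.
Next Sunday: 2029-02-11.
The following Monday is 2029-02-12.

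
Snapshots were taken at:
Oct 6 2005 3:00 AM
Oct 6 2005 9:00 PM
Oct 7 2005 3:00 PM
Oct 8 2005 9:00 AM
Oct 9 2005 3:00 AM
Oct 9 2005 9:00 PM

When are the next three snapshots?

Oct 10 2005 3:00 PM, Oct 11 2005 9:00 AM, Oct 12 2005 3:00 AM

Spacing: 18, 18, 18, 18, 18 h — constant 18 h.
Oct 9 2005 9:00 PM + 18 h = Oct 10 2005 3:00 PM.
Oct 10 2005 3:00 PM + 18 h = Oct 11 2005 9:00 AM.
Oct 11 2005 9:00 AM + 18 h = Oct 12 2005 3:00 AM.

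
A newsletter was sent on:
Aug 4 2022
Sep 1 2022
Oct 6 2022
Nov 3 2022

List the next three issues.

All dates are Thursdays, 28, 35, 28 days apart.
Specifically, the 1st Thursday of each month.
December 2022 — 1st Thursday is Dec 1 2022.
January 2023 — 1st Thursday is Jan 5 2023.
February 2023 — 1st Thursday is Feb 2 2023.

Dec 1 2022, Jan 5 2023, Feb 2 2023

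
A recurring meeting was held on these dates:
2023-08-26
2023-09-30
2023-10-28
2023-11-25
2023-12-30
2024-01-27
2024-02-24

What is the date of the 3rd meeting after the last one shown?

Every date is a Saturday; gaps 35, 28, 28, 35, 28, 28 days.
Each is the last Saturday of its month (at least one falls on the 29th or later, ruling out '4th Saturday').
Last Saturday of March 2024: 2024-03-30.
April 2024 ends with Saturday 2024-04-27.
May 2024 ends with Saturday 2024-05-25.

2024-05-25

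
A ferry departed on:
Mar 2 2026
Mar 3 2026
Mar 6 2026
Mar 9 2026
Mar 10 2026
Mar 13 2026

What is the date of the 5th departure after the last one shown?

Gaps: 1, 3, 3, 1, 3 days — not constant, but cyclic with period 3.
The events fall on every Monday, Tuesday and Friday.
Next Monday: Mar 16 2026.
The following Tuesday is Mar 17 2026.
Next Friday: Mar 20 2026.
Next Monday: Mar 23 2026.
Next Tuesday: Mar 24 2026.

Mar 24 2026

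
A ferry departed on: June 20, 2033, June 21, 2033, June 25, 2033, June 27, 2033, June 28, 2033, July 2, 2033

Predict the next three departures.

July 4, 2033; July 5, 2033; July 9, 2033

Every event lands on a Monday or Tuesday or Saturday (gaps cycle 1, 4, 2, 1, 4).
So the schedule is: every Monday, Tuesday and Saturday.
Next Monday: July 4, 2033.
The following Tuesday is July 5, 2033.
Next Saturday: July 9, 2033.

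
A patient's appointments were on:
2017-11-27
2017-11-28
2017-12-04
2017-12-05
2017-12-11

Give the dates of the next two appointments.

2017-12-12, 2017-12-18

The gap pattern 1, 6, 1, 6 repeats every 2 events.
These are the Mondays and Tuesdays of each week.
Next Tuesday: 2017-12-12.
The following Monday is 2017-12-18.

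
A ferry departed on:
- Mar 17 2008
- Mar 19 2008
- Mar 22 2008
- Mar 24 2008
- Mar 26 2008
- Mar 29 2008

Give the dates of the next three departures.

Every event lands on a Monday or Wednesday or Saturday (gaps cycle 2, 3, 2, 2, 3).
So the schedule is: every Monday, Wednesday and Saturday.
Next Monday: Mar 31 2008.
Next Wednesday: Apr 2 2008.
The following Saturday is Apr 5 2008.

Mar 31 2008, Apr 2 2008, Apr 5 2008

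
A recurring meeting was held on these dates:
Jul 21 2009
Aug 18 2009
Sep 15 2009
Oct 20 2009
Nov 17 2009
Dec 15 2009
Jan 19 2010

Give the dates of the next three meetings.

All dates are Tuesdays, 28, 28, 35, 28, 28, 35 days apart.
Specifically, the 3rd Tuesday of each month.
February 2010 — 3rd Tuesday is Feb 16 2010.
March 2010 — 3rd Tuesday is Mar 16 2010.
April 2010 — 3rd Tuesday is Apr 20 2010.

Feb 16 2010, Mar 16 2010, Apr 20 2010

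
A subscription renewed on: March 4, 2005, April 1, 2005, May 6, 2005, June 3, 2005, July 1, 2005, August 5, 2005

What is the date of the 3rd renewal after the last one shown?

All dates are Fridays, 28, 35, 28, 28, 35 days apart.
Specifically, the 1st Friday of each month.
1st Friday of September 2005: September 2, 2005.
October 2005 — 1st Friday is October 7, 2005.
1st Friday of November 2005: November 4, 2005.

November 4, 2005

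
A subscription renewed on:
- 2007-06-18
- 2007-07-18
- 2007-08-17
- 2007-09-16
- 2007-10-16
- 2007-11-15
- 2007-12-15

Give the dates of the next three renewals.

2008-01-14, 2008-02-13, 2008-03-14

Gaps between consecutive events: 30, 30, 30, 30, 30, 30 days — a constant 30-day interval.
2007-12-15 + 30 days = 2008-01-14.
2008-01-14 + 30 days = 2008-02-13.
2008-02-13 + 30 days = 2008-03-14.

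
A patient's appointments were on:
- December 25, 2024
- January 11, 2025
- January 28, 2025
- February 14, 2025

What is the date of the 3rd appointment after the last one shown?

April 6, 2025

Every event comes 17 days after the last (17, 17, 17).
February 14, 2025 + 17 days = March 3, 2025.
March 3, 2025 + 17 days = March 20, 2025.
March 20, 2025 + 17 days = April 6, 2025.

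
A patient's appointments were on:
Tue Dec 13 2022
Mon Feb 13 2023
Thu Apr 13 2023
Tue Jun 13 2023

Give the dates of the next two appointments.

The day-of-month is always 13 (62, 59, 61 days between events).
So this recurs on the 13th of every 2 months.
Next: August 2023 → Sun Aug 13 2023.
October 2023: Fri Oct 13 2023.

Sun Aug 13 2023, Fri Oct 13 2023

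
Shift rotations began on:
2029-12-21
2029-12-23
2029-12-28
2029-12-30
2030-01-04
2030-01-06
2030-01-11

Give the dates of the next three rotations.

2030-01-13, 2030-01-18, 2030-01-20

Gaps: 2, 5, 2, 5, 2, 5 days — not constant, but cyclic with period 2.
The events fall on every Friday and Sunday.
Next Sunday: 2030-01-13.
Next Friday: 2030-01-18.
Next Sunday: 2030-01-20.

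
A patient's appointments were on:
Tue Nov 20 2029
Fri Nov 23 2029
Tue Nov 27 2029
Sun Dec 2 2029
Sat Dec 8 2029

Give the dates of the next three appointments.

Intervals are 3, 4, 5, 6 days — an arithmetic progression with common difference 1.
Next gap: 7 days. Sat Dec 8 2029 + 7 days = Sat Dec 15 2029.
Next gap: 8 days. Sat Dec 15 2029 + 8 days = Sun Dec 23 2029.
Next gap: 9 days. Sun Dec 23 2029 + 9 days = Tue Jan 1 2030.

Sat Dec 15 2029, Sun Dec 23 2029, Tue Jan 1 2030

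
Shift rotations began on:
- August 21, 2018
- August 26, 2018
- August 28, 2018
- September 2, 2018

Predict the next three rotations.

The gap pattern 5, 2, 5 repeats every 2 events.
These are the Tuesdays and Sundays of each week.
Next Tuesday: September 4, 2018.
Next Sunday: September 9, 2018.
Next Tuesday: September 11, 2018.

September 4, 2018; September 9, 2018; September 11, 2018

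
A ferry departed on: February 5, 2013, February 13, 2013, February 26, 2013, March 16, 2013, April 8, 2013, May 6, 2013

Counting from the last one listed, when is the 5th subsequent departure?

December 7, 2013

Gaps: 8, 13, 18, 23, 28 days — each gap is 5 larger than the previous one.
Next gap: 33 days. May 6, 2013 + 33 days = June 8, 2013.
Next gap: 38 days. June 8, 2013 + 38 days = July 16, 2013.
Next gap: 43 days. July 16, 2013 + 43 days = August 28, 2013.
Next gap: 48 days. August 28, 2013 + 48 days = October 15, 2013.
Next gap: 53 days. October 15, 2013 + 53 days = December 7, 2013.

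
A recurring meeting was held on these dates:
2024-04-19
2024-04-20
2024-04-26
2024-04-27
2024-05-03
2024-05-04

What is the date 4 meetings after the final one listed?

2024-05-18

The gap pattern 1, 6, 1, 6, 1 repeats every 2 events.
These are the Fridays and Saturdays of each week.
The following Friday is 2024-05-10.
Next Saturday: 2024-05-11.
The following Friday is 2024-05-17.
Next Saturday: 2024-05-18.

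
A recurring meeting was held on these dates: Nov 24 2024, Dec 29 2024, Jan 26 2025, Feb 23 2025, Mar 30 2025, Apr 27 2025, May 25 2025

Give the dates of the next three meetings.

Jun 29 2025, Jul 27 2025, Aug 31 2025

All Sundays; the gaps (35, 28, 28, 35, 28, 28) vary with month length.
This is the last Sunday of each month.
Last Sunday of June 2025: Jun 29 2025.
Last Sunday of July 2025: Jul 27 2025.
Last Sunday of August 2025: Aug 31 2025.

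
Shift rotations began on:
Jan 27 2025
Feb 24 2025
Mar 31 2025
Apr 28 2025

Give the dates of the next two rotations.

May 26 2025, Jun 30 2025

All Mondays; the gaps (28, 35, 28) vary with month length.
This is the last Monday of each month.
May 2025 ends with Monday May 26 2025.
June 2025 ends with Monday Jun 30 2025.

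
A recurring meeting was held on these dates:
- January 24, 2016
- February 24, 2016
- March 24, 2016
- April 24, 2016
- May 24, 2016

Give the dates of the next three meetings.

June 24, 2016; July 24, 2016; August 24, 2016

The day-of-month is always 24 (31, 29, 31, 30 days between events).
So this recurs on the 24th of each month.
Next: June 2016 → June 24, 2016.
Next: July 2016 → July 24, 2016.
August 2016: August 24, 2016.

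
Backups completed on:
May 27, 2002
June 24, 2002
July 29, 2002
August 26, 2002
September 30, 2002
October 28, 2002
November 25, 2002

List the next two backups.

Every date is a Monday; gaps 28, 35, 28, 35, 28, 28 days.
Each is the last Monday of its month (at least one falls on the 29th or later, ruling out '4th Monday').
Last Monday of December 2002: December 30, 2002.
January 2003 ends with Monday January 27, 2003.

December 30, 2002; January 27, 2003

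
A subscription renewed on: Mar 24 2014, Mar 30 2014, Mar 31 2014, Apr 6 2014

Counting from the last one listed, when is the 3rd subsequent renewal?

Apr 14 2014

Gaps: 6, 1, 6 days — not constant, but cyclic with period 2.
The events fall on every Monday and Sunday.
The following Monday is Apr 7 2014.
Next Sunday: Apr 13 2014.
The following Monday is Apr 14 2014.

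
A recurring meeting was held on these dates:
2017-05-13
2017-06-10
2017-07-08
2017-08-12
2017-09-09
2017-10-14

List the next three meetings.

2017-11-11, 2017-12-09, 2018-01-13

These are Saturdays at 28- or 35-day spacing (28, 28, 35, 28, 35).
The pattern: 2nd Saturday of the month.
November 2017 — 2nd Saturday is 2017-11-11.
2nd Saturday of December 2017: 2017-12-09.
2nd Saturday of January 2018: 2018-01-13.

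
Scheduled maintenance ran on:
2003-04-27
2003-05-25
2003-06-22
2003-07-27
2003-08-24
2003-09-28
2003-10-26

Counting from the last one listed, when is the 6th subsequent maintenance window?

These are Sundays at 28- or 35-day spacing (28, 28, 35, 28, 35, 28).
The pattern: 4th Sunday of the month.
4th Sunday of November 2003: 2003-11-23.
4th Sunday of December 2003: 2003-12-28.
January 2004 — 4th Sunday is 2004-01-25.
4th Sunday of February 2004: 2004-02-22.
4th Sunday of March 2004: 2004-03-28.
4th Sunday of April 2004: 2004-04-25.

2004-04-25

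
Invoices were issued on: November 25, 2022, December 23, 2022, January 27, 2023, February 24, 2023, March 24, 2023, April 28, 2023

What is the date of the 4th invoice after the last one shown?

Gaps: 28, 35, 28, 28, 35 days — a mix of 28 and 35. Every date is a Friday.
Each is the 4th Friday of its month.
May 2023 — 4th Friday is May 26, 2023.
4th Friday of June 2023: June 23, 2023.
4th Friday of July 2023: July 28, 2023.
4th Friday of August 2023: August 25, 2023.

August 25, 2023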